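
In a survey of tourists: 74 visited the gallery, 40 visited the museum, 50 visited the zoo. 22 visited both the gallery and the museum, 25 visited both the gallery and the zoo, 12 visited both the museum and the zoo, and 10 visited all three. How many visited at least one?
|A∪B∪C| = 74+40+50-22-25-12+10 = 115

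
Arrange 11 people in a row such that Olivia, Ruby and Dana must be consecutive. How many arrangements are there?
Treat the 3 as one block: (11-3+1)! × 3! = 362880 × 6 = 2177280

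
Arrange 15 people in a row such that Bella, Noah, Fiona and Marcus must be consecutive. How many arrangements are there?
Treat the 4 as one block: (15-4+1)! × 4! = 479001600 × 24 = 11496038400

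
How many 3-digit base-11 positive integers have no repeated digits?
First digit: 10 choices (nonzero). Then descending: 10 × 10 × 9 = 900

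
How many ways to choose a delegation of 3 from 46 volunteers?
C(46,3) = 46!/(3!×43!) = 15180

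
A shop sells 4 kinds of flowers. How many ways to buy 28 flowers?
C(28+4-1, 4-1) = C(31, 3) = 4495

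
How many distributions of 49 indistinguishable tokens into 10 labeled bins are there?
C(49+10-1, 10-1) = C(58, 9) = 10648873950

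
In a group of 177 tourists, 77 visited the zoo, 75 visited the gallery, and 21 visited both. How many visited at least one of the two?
|A∪B| = |A| + |B| - |A∩B| = 77 + 75 - 21 = 131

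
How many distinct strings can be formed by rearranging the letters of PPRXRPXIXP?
10! / (4! × 3! × 1! × 2!) = 12600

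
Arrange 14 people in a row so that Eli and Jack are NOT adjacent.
Total - adjacent = 14! - (14-1)!×2 = 87178291200 - 12454041600 = 74724249600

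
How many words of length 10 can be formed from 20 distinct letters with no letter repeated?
P(20,10) = 20!/(20-10)! = 670442572800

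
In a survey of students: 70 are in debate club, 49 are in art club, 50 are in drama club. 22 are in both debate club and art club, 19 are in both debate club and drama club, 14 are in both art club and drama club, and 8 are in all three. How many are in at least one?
|A∪B∪C| = 70+49+50-22-19-14+8 = 122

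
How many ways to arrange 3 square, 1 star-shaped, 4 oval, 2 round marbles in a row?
10! / (3! × 1! × 4! × 2!) = 12600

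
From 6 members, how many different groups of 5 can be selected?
C(6,5) = 6!/(5!×1!) = 6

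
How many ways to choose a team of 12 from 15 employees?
C(15,12) = 15!/(12!×3!) = 455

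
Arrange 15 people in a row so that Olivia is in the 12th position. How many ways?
Fix one position: (15-1)! = 87178291200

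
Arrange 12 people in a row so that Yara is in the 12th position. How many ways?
Fix one position: (12-1)! = 39916800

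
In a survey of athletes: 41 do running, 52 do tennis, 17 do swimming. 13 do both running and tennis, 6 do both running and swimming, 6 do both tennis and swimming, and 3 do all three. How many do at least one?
|A∪B∪C| = 41+52+17-13-6-6+3 = 88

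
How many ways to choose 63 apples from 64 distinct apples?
C(64,63) = 64!/(63!×1!) = 64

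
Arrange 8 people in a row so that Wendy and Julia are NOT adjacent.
Total - adjacent = 8! - (8-1)!×2 = 40320 - 10080 = 30240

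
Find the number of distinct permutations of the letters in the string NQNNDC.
6! / (1! × 3! × 1! × 1!) = 120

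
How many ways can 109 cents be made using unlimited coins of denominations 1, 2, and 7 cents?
Coefficient of x^109 in 1/(1-x^1) · 1/(1-x^2) · 1/(1-x^7). Case on j = number of 7-cent coins (j = 0..15); remainder r = 109 - 7j is made from {1,2} in ⌊r/2⌋+1 ways. r = 109, 102, 95, 88, 81, 74, 67, 60, 53, 46, 39, 32, 25, 18, 11, 4 → 55 + 52 + 48 + 45 + 41 + 38 + 34 + 31 + 27 + 24 + 20 + 17 + 13 + 10 + 6 + 3 = 464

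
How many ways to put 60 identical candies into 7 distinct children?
C(60+7-1, 7-1) = C(66, 6) = 90858768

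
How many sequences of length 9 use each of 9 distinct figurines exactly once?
9! = 362880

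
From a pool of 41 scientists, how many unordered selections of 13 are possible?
C(41,13) = 41!/(13!×28!) = 17620076360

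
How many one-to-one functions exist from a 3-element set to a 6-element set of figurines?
P(6,3) = 6!/(6-3)! = 120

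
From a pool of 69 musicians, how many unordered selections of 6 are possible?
C(69,6) = 69!/(6!×63!) = 119877472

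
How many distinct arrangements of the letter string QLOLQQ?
6! / (2! × 3! × 1!) = 60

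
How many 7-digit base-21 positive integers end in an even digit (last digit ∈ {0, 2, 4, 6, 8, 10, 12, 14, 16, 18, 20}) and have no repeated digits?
Last∈{0,2,4,6,8,10,12,14,16,18,20}. Last=0: 27907200. Last nonzero: 10×19×P(19,5) = 265118400. Total = 293025600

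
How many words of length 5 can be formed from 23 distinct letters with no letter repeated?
P(23,5) = 23!/(23-5)! = 4037880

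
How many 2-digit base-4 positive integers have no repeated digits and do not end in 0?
Last digit: 3 nonzero choices. First digit: 2 (nonzero, ≠last). Middle 0: P(2,0) = 1. Total = 6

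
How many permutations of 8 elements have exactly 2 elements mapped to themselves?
Choose the 2 fixed points C(8,2) = 28, derange the rest: !6 = Σ_{j=0}^{6} (-1)^j·6!/j! = 720 - 720 + 360 - 120 + 30 - 6 + 1 = 265. Product = 28 × 265 = 7420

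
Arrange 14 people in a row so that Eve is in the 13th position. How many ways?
Fix one position: (14-1)! = 6227020800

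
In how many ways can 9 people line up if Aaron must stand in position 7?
Fix one position: (9-1)! = 40320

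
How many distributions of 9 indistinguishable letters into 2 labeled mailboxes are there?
C(9+2-1, 2-1) = C(10, 1) = 10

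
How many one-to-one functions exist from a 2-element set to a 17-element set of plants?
P(17,2) = 17!/(17-2)! = 272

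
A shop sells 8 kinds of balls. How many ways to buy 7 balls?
C(7+8-1, 8-1) = C(14, 7) = 3432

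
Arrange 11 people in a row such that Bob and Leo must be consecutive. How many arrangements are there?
Treat the 2 as one block: (11-2+1)! × 2! = 3628800 × 2 = 7257600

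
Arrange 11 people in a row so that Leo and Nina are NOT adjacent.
Total - adjacent = 11! - (11-1)!×2 = 39916800 - 7257600 = 32659200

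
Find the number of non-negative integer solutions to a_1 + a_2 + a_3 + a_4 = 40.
C(40+4-1, 4-1) = C(43, 3) = 12341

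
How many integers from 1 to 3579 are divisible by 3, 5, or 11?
⌊3579/3⌋+⌊3579/5⌋+⌊3579/11⌋ - ⌊3579/15⌋-⌊3579/33⌋-⌊3579/55⌋ + ⌊3579/165⌋ = 1193+715+325 - 238-108-65 + 21 = 1843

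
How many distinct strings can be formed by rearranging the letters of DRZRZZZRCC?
10! / (3! × 2! × 1! × 4!) = 12600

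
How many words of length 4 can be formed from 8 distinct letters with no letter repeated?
P(8,4) = 8!/(8-4)! = 1680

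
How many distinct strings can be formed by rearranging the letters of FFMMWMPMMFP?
11! / (5! × 1! × 3! × 2!) = 27720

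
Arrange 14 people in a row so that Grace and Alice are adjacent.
Treat as block: (14-1)! × 2! = 6227020800 × 2 = 12454041600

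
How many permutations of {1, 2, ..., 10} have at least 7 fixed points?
Exactly j fixed points: C(10,j)·!(10-j); sum over j ≥ 7 (derangement numbers via !m = (m-1)·(!(m-1) + !(m-2)): !0..!3 = 1, 0, 1, 2). Σ_{j=7}^{10} C(10,j)·!(10-j) = C(10,7)·!3 + C(10,8)·!2 + C(10,9)·!1 + C(10,10)·!0 = 120·2 + 45·1 + 10·0 + 1·1 = 286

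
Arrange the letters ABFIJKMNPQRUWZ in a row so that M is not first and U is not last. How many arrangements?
By inclusion-exclusion: 14! - 2×(14-1)! + (14-2)! = 87178291200 - 12454041600 + 479001600 = 75203251200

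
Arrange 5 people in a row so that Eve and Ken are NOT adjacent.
Total - adjacent = 5! - (5-1)!×2 = 120 - 48 = 72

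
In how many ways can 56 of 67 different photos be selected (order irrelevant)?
C(67,56) = 67!/(56!×11!) = 1285063345176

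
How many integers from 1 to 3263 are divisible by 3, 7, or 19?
⌊3263/3⌋+⌊3263/7⌋+⌊3263/19⌋ - ⌊3263/21⌋-⌊3263/57⌋-⌊3263/133⌋ + ⌊3263/399⌋ = 1087+466+171 - 155-57-24 + 8 = 1496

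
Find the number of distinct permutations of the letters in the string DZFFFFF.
7! / (1! × 1! × 5!) = 42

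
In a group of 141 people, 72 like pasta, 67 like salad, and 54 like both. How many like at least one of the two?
|A∪B| = |A| + |B| - |A∩B| = 72 + 67 - 54 = 85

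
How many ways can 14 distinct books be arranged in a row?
14! = 87178291200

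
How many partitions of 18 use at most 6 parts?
By conjugation, equals partitions of 18 into parts ≤ 6. Let r_j(i) = number of partitions of i into parts ≤ j, for i = 0..18. r_1(i) = 1 for all i; r_j(i) = r_{j-1}(i) + r_j(i-j). Rows j = 2..6: ≤2: 1 1 2 2 3 3 4 4 5 5 6 6 7 7 8 8 9 9 10; ≤3: 1 1 2 3 4 5 7 8 10 12 14 16 19 21 24 27 30 33 37; ≤4: 1 1 2 3 5 6 9 11 15 18 23 27 34 39 47 54 64 72 84; ≤5: 1 1 2 3 5 7 10 13 18 23 30 37 47 57 70 84 101 119 141; ≤6: 1 1 2 3 5 7 11 14 20 26 35 44 58 71 90 110 136 163 199. r_6(18) = 199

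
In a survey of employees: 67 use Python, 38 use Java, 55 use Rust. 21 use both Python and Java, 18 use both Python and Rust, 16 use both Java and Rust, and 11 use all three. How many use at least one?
|A∪B∪C| = 67+38+55-21-18-16+11 = 116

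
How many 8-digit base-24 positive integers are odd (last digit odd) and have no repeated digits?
Last∈{1,3,5,7,9,11,13,15,17,19,21,23}. Last=0: 0. Last nonzero: 12×22×P(22,6) = 14182439040. Total = 14182439040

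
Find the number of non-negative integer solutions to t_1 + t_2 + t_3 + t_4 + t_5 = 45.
C(45+5-1, 5-1) = C(49, 4) = 211876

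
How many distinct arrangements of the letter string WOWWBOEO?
8! / (1! × 3! × 1! × 3!) = 1120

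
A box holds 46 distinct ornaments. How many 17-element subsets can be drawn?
C(46,17) = 46!/(17!×29!) = 1749695026860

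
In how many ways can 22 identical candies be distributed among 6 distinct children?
C(22+6-1, 6-1) = C(27, 5) = 80730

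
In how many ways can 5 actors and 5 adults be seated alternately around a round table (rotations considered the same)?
Fix one of the actors: (5-1)! ways for the remaining actors, × 5! ways for the adults = 24 × 120 = 2880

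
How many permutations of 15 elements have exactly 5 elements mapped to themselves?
Choose the 5 fixed points C(15,5) = 3003, derange the rest: !10 = Σ_{j=0}^{10} (-1)^j·10!/j! = 3628800 - 3628800 + 1814400 - 604800 + 151200 - 30240 + 5040 - 720 + 90 - 10 + 1 = 1334961. Product = 3003 × 1334961 = 4008887883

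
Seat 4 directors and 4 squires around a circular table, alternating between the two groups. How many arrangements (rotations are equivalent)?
Fix one of the directors: (4-1)! ways for the remaining directors, × 4! ways for the squires = 6 × 24 = 144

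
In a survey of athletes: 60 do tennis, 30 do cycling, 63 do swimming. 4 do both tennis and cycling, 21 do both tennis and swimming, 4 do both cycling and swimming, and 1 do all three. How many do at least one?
|A∪B∪C| = 60+30+63-4-21-4+1 = 125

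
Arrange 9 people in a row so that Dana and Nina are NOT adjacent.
Total - adjacent = 9! - (9-1)!×2 = 362880 - 80640 = 282240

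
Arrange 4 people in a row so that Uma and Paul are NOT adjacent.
Total - adjacent = 4! - (4-1)!×2 = 24 - 12 = 12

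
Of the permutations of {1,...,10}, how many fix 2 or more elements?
Exactly j fixed points: C(10,j)·!(10-j); sum over j ≥ 2 (derangement numbers via !m = (m-1)·(!(m-1) + !(m-2)): !0..!8 = 1, 0, 1, 2, 9, 44, 265, 1854, 14833). Σ_{j=2}^{10} C(10,j)·!(10-j) = C(10,2)·!8 + C(10,3)·!7 + C(10,4)·!6 + C(10,5)·!5 + C(10,6)·!4 + C(10,7)·!3 + C(10,8)·!2 + C(10,9)·!1 + C(10,10)·!0 = 45·14833 + 120·1854 + 210·265 + 252·44 + 210·9 + 120·2 + 45·1 + 10·0 + 1·1 = 958879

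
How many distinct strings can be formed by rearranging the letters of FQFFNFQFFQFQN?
13! / (7! × 4! × 2!) = 25740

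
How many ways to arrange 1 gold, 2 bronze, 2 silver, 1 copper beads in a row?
6! / (1! × 2! × 2! × 1!) = 180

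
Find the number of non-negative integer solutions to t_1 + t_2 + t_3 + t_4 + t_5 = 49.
C(49+5-1, 5-1) = C(53, 4) = 292825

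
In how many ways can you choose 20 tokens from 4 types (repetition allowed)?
C(20+4-1, 4-1) = C(23, 3) = 1771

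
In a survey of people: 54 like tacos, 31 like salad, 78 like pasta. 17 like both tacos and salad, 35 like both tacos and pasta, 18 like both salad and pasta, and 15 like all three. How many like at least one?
|A∪B∪C| = 54+31+78-17-35-18+15 = 108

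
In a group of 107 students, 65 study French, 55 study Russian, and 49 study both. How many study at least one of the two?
|A∪B| = |A| + |B| - |A∩B| = 65 + 55 - 49 = 71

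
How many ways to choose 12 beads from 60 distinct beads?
C(60,12) = 60!/(12!×48!) = 1399358844975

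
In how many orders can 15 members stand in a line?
15! = 1307674368000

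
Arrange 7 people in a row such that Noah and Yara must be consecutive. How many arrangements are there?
Treat the 2 as one block: (7-2+1)! × 2! = 720 × 2 = 1440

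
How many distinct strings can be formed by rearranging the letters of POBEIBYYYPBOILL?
15! / (3! × 2! × 3! × 2! × 1! × 2! × 2!) = 2270268000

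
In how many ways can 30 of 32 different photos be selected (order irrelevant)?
C(32,30) = 32!/(30!×2!) = 496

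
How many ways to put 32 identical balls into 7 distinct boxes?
C(32+7-1, 7-1) = C(38, 6) = 2760681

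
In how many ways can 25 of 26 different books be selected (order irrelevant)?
C(26,25) = 26!/(25!×1!) = 26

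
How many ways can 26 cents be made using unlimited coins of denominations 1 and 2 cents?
Coefficient of x^26 in 1/(1-x^1) · 1/(1-x^2). Use j coins of 2 for j = 0..⌊26/2⌋ = 13, the rest in 1s: 13 + 1 = 14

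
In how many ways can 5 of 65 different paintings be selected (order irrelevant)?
C(65,5) = 65!/(5!×60!) = 8259888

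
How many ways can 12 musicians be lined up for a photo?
12! = 479001600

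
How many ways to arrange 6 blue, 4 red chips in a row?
10! / (6! × 4!) = 210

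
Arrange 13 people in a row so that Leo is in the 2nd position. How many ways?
Fix one position: (13-1)! = 479001600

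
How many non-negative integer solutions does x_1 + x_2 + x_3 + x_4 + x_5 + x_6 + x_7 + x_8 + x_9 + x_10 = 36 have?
C(36+10-1, 10-1) = C(45, 9) = 886163135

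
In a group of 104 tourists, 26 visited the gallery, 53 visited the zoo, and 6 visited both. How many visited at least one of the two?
|A∪B| = |A| + |B| - |A∩B| = 26 + 53 - 6 = 73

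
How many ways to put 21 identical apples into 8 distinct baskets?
C(21+8-1, 8-1) = C(28, 7) = 1184040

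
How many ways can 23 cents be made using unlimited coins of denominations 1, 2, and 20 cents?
Coefficient of x^23 in 1/(1-x^1) · 1/(1-x^2) · 1/(1-x^20). Case on j = number of 20-cent coins (j = 0..1); remainder r = 23 - 20j is made from {1,2} in ⌊r/2⌋+1 ways. r = 23, 3 → 12 + 2 = 14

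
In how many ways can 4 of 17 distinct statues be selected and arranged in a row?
P(17,4) = 17!/(17-4)! = 57120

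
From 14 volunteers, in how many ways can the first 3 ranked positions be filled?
P(14,3) = 14!/(14-3)! = 2184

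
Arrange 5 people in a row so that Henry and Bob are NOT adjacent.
Total - adjacent = 5! - (5-1)!×2 = 120 - 48 = 72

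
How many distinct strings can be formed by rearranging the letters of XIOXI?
5! / (2! × 2! × 1!) = 30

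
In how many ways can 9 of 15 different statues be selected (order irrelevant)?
C(15,9) = 15!/(9!×6!) = 5005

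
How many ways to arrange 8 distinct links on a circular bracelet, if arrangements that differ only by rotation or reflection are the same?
(8-1)!/2 = 5040/2 = 2520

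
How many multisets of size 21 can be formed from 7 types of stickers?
C(21+7-1, 7-1) = C(27, 6) = 296010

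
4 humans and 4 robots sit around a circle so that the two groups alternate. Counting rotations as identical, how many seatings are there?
Fix one of the humans: (4-1)! ways for the remaining humans, × 4! ways for the robots = 6 × 24 = 144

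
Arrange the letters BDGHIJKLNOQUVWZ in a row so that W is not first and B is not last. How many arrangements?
By inclusion-exclusion: 15! - 2×(15-1)! + (15-2)! = 1307674368000 - 174356582400 + 6227020800 = 1139544806400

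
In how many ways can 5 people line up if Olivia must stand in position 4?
Fix one position: (5-1)! = 24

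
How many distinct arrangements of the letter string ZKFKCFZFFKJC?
12! / (2! × 4! × 1! × 2! × 3!) = 831600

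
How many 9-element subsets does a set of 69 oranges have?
C(69,9) = 69!/(9!×60!) = 56672074888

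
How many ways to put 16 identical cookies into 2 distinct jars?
C(16+2-1, 2-1) = C(17, 1) = 17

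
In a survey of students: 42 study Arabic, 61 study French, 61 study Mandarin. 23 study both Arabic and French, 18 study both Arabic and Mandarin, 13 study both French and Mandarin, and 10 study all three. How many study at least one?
|A∪B∪C| = 42+61+61-23-18-13+10 = 120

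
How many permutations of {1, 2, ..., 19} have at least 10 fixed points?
Exactly j fixed points: C(19,j)·!(19-j); sum over j ≥ 10 (derangement numbers via !m = (m-1)·(!(m-1) + !(m-2)): !0..!9 = 1, 0, 1, 2, 9, 44, 265, 1854, 14833, 133496). Σ_{j=10}^{19} C(19,j)·!(19-j) = C(19,10)·!9 + C(19,11)·!8 + C(19,12)·!7 + C(19,13)·!6 + C(19,14)·!5 + C(19,15)·!4 + C(19,16)·!3 + C(19,17)·!2 + C(19,18)·!1 + C(19,19)·!0 = 92378·133496 + 75582·14833 + 50388·1854 + 27132·265 + 11628·44 + 3876·9 + 969·2 + 171·1 + 19·0 + 1·1 = 13554359252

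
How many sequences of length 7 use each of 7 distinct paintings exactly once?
7! = 5040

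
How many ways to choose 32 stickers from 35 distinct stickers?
C(35,32) = 35!/(32!×3!) = 6545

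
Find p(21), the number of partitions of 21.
Pentagonal recurrence p(n) = p(n-1) + p(n-2) - p(n-5) - p(n-7) + p(n-12) + p(n-15) - ... gives p(0..20) = 1, 1, 2, 3, 5, 7, 11, 15, 22, 30, 42, 56, 77, 101, 135, 176, 231, 297, 385, 490, 627. p(21) = p(20) + p(19) - p(16) - p(14) + p(9) + p(6) = 627 + 490 - 231 - 135 + 30 + 11 = 792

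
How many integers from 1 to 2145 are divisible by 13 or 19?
⌊2145/13⌋ + ⌊2145/19⌋ - ⌊2145/247⌋ = 165 + 112 - 8 = 269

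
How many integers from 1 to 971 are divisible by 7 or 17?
⌊971/7⌋ + ⌊971/17⌋ - ⌊971/119⌋ = 138 + 57 - 8 = 187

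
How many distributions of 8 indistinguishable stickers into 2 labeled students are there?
C(8+2-1, 2-1) = C(9, 1) = 9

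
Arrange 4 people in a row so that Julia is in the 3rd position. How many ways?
Fix one position: (4-1)! = 6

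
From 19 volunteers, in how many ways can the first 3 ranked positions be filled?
P(19,3) = 19!/(19-3)! = 5814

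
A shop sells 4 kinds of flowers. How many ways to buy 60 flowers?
C(60+4-1, 4-1) = C(63, 3) = 39711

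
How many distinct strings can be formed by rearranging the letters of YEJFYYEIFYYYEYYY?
16! / (2! × 3! × 1! × 9! × 1!) = 4804800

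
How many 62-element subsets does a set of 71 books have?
C(71,62) = 71!/(62!×9!) = 74473879480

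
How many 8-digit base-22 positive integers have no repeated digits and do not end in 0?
Last digit: 21 nonzero choices. First digit: 20 (nonzero, ≠last). Middle 6: P(20,6) = 27907200. Total = 11721024000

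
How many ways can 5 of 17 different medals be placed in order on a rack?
P(17,5) = 17!/(17-5)! = 742560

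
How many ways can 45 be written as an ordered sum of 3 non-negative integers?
C(45+3-1, 3-1) = C(47, 2) = 1081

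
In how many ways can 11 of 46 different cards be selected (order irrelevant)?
C(46,11) = 46!/(11!×35!) = 13340783196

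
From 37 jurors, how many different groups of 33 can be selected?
C(37,33) = 37!/(33!×4!) = 66045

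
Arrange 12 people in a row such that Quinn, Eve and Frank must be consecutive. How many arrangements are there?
Treat the 3 as one block: (12-3+1)! × 3! = 3628800 × 6 = 21772800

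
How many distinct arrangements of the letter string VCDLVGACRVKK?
12! / (2! × 1! × 1! × 1! × 3! × 1! × 2! × 1!) = 19958400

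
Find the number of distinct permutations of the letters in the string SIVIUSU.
7! / (1! × 2! × 2! × 2!) = 630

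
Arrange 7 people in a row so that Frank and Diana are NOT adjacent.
Total - adjacent = 7! - (7-1)!×2 = 5040 - 1440 = 3600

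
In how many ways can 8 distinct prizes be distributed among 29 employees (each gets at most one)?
P(29,8) = 29!/(29-8)! = 173059286400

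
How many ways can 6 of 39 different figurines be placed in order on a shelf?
P(39,6) = 39!/(39-6)! = 2349088560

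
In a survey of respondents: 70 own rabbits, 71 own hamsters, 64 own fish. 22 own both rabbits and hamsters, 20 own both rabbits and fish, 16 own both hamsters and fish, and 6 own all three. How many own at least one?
|A∪B∪C| = 70+71+64-22-20-16+6 = 153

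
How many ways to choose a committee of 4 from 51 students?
C(51,4) = 51!/(4!×47!) = 249900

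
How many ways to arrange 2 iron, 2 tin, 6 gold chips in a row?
10! / (2! × 2! × 6!) = 1260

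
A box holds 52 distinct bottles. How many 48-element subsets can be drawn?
C(52,48) = 52!/(48!×4!) = 270725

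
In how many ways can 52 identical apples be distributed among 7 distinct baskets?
C(52+7-1, 7-1) = C(58, 6) = 40475358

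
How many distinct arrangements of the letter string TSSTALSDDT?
10! / (1! × 3! × 2! × 1! × 3!) = 50400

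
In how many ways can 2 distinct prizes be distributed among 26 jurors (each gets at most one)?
P(26,2) = 26!/(26-2)! = 650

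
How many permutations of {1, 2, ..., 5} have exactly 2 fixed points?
Choose the 2 fixed points C(5,2) = 10, derange the rest: !3 = Σ_{j=0}^{3} (-1)^j·3!/j! = 6 - 6 + 3 - 1 = 2. Product = 10 × 2 = 20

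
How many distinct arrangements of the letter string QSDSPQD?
7! / (2! × 2! × 1! × 2!) = 630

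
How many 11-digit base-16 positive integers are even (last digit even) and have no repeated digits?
Last∈{0,2,4,6,8,10,12,14}. Last=0: 10897286400. Last nonzero: 7×14×P(14,9) = 71195604480. Total = 82092890880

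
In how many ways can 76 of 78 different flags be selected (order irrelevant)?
C(78,76) = 78!/(76!×2!) = 3003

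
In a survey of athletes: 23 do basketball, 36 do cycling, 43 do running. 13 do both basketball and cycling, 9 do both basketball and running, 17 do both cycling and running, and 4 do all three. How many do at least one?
|A∪B∪C| = 23+36+43-13-9-17+4 = 67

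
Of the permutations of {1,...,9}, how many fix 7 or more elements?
Exactly j fixed points: C(9,j)·!(9-j); sum over j ≥ 7 (derangement numbers via !m = (m-1)·(!(m-1) + !(m-2)): !0..!2 = 1, 0, 1). Σ_{j=7}^{9} C(9,j)·!(9-j) = C(9,7)·!2 + C(9,8)·!1 + C(9,9)·!0 = 36·1 + 9·0 + 1·1 = 37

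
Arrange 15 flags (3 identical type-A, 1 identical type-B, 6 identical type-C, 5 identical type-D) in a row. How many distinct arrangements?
15! / (3! × 1! × 6! × 5!) = 2522520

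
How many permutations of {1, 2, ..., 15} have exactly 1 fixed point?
Choose the 1 fixed point C(15,1) = 15, derange the rest: !14 = Σ_{j=0}^{14} (-1)^j·14!/j! = 87178291200 - 87178291200 + 43589145600 - 14529715200 + 3632428800 - 726485760 + 121080960 - 17297280 + 2162160 - 240240 + 24024 - 2184 + 182 - 14 + 1 = 32071101049. Product = 15 × 32071101049 = 481066515735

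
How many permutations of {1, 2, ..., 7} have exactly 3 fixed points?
Choose the 3 fixed points C(7,3) = 35, derange the rest: !4 = Σ_{j=0}^{4} (-1)^j·4!/j! = 24 - 24 + 12 - 4 + 1 = 9. Product = 35 × 9 = 315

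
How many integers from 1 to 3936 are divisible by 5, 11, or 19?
⌊3936/5⌋+⌊3936/11⌋+⌊3936/19⌋ - ⌊3936/55⌋-⌊3936/95⌋-⌊3936/209⌋ + ⌊3936/1045⌋ = 787+357+207 - 71-41-18 + 3 = 1224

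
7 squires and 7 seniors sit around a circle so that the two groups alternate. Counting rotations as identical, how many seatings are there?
Fix one of the squires: (7-1)! ways for the remaining squires, × 7! ways for the seniors = 720 × 5040 = 3628800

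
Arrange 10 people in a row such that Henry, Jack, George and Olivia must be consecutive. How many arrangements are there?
Treat the 4 as one block: (10-4+1)! × 4! = 5040 × 24 = 120960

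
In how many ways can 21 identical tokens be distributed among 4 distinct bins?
C(21+4-1, 4-1) = C(24, 3) = 2024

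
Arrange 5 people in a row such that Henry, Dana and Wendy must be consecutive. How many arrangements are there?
Treat the 3 as one block: (5-3+1)! × 3! = 6 × 6 = 36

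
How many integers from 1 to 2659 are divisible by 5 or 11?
⌊2659/5⌋ + ⌊2659/11⌋ - ⌊2659/55⌋ = 531 + 241 - 48 = 724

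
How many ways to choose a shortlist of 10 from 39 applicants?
C(39,10) = 39!/(10!×29!) = 635745396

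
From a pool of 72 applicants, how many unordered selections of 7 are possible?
C(72,7) = 72!/(7!×65!) = 1473109704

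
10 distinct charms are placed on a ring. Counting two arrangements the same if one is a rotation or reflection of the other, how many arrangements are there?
(10-1)!/2 = 362880/2 = 181440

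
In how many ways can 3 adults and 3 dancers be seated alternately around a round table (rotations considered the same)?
Fix one of the adults: (3-1)! ways for the remaining adults, × 3! ways for the dancers = 2 × 6 = 12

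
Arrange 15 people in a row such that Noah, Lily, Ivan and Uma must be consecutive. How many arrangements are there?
Treat the 4 as one block: (15-4+1)! × 4! = 479001600 × 24 = 11496038400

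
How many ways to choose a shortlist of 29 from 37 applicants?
C(37,29) = 37!/(29!×8!) = 38608020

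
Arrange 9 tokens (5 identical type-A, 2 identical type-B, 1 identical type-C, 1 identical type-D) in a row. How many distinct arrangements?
9! / (5! × 2! × 1! × 1!) = 1512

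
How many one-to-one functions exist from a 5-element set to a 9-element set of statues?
P(9,5) = 9!/(9-5)! = 15120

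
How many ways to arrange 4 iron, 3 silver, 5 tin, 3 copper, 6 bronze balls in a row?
21! / (4! × 3! × 5! × 3! × 6!) = 684410126400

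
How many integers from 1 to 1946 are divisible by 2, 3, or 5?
⌊1946/2⌋+⌊1946/3⌋+⌊1946/5⌋ - ⌊1946/6⌋-⌊1946/10⌋-⌊1946/15⌋ + ⌊1946/30⌋ = 973+648+389 - 324-194-129 + 64 = 1427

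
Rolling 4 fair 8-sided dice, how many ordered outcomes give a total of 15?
Coefficient of x^15 in (x + x² + ... + x^8)^4. By inclusion-exclusion on dice exceeding 8: Σ_j (-1)^j C(4,j)·C(15-1-8j, 3) = C(4,0)·C(14,3) - C(4,1)·C(6,3) = 1·364 - 4·20 = 284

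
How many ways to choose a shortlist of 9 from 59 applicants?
C(59,9) = 59!/(9!×50!) = 12565671261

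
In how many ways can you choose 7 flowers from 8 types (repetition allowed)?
C(7+8-1, 8-1) = C(14, 7) = 3432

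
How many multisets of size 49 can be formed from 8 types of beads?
C(49+8-1, 8-1) = C(56, 7) = 231917400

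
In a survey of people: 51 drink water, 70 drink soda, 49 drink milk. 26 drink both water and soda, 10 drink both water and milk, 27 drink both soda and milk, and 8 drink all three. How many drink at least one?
|A∪B∪C| = 51+70+49-26-10-27+8 = 115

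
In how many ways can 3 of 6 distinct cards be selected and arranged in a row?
P(6,3) = 6!/(6-3)! = 120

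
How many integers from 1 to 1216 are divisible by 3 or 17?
⌊1216/3⌋ + ⌊1216/17⌋ - ⌊1216/51⌋ = 405 + 71 - 23 = 453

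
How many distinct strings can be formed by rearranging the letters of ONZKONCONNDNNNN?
15! / (3! × 1! × 1! × 1! × 1! × 8!) = 5405400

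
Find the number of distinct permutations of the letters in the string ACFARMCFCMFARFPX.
16! / (1! × 2! × 3! × 3! × 2! × 4! × 1!) = 6054048000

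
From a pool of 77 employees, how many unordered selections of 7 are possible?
C(77,7) = 77!/(7!×70!) = 2404808340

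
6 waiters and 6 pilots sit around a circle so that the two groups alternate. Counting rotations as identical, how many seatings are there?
Fix one of the waiters: (6-1)! ways for the remaining waiters, × 6! ways for the pilots = 120 × 720 = 86400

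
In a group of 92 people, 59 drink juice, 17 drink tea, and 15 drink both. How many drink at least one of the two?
|A∪B| = |A| + |B| - |A∩B| = 59 + 17 - 15 = 61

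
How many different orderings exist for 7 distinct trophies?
7! = 5040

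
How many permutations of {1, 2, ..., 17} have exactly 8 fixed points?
Choose the 8 fixed points C(17,8) = 24310, derange the rest: !9 = Σ_{j=0}^{9} (-1)^j·9!/j! = 362880 - 362880 + 181440 - 60480 + 15120 - 3024 + 504 - 72 + 9 - 1 = 133496. Product = 24310 × 133496 = 3245287760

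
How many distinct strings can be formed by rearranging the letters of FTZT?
4! / (1! × 1! × 2!) = 12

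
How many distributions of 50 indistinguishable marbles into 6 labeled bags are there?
C(50+6-1, 6-1) = C(55, 5) = 3478761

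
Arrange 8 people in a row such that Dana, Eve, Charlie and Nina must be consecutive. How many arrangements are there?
Treat the 4 as one block: (8-4+1)! × 4! = 120 × 24 = 2880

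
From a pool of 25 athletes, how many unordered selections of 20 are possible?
C(25,20) = 25!/(20!×5!) = 53130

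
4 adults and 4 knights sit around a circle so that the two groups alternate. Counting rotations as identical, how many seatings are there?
Fix one of the adults: (4-1)! ways for the remaining adults, × 4! ways for the knights = 6 × 24 = 144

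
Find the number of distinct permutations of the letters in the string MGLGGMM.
7! / (3! × 1! × 3!) = 140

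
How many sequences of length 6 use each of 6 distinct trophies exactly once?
6! = 720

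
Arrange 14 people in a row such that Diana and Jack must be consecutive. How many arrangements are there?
Treat the 2 as one block: (14-2+1)! × 2! = 6227020800 × 2 = 12454041600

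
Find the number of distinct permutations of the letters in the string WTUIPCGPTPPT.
12! / (1! × 4! × 1! × 1! × 1! × 3! × 1!) = 3326400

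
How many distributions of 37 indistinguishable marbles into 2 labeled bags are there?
C(37+2-1, 2-1) = C(38, 1) = 38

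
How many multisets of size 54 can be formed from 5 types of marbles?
C(54+5-1, 5-1) = C(58, 4) = 424270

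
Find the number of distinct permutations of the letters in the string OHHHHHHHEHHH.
12! / (1! × 10! × 1!) = 132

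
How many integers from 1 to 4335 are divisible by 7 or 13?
⌊4335/7⌋ + ⌊4335/13⌋ - ⌊4335/91⌋ = 619 + 333 - 47 = 905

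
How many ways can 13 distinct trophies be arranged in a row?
13! = 6227020800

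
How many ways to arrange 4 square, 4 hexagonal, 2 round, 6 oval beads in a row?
16! / (4! × 4! × 2! × 6!) = 25225200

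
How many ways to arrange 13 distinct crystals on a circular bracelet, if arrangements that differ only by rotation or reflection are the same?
(13-1)!/2 = 479001600/2 = 239500800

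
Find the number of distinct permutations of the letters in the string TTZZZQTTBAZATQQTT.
17! / (3! × 1! × 7! × 2! × 4!) = 245044800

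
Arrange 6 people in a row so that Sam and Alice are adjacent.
Treat as block: (6-1)! × 2! = 120 × 2 = 240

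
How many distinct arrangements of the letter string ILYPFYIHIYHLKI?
14! / (1! × 2! × 1! × 1! × 3! × 4! × 2!) = 151351200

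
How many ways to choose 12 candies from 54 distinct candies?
C(54,12) = 54!/(12!×42!) = 343006888770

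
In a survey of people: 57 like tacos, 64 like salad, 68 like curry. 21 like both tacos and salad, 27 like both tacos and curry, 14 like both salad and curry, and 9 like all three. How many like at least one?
|A∪B∪C| = 57+64+68-21-27-14+9 = 136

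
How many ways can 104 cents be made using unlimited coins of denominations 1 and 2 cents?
Coefficient of x^104 in 1/(1-x^1) · 1/(1-x^2). Use j coins of 2 for j = 0..⌊104/2⌋ = 52, the rest in 1s: 52 + 1 = 53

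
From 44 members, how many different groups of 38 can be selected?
C(44,38) = 44!/(38!×6!) = 7059052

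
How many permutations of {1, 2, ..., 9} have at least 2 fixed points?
Exactly j fixed points: C(9,j)·!(9-j); sum over j ≥ 2 (derangement numbers via !m = (m-1)·(!(m-1) + !(m-2)): !0..!7 = 1, 0, 1, 2, 9, 44, 265, 1854). Σ_{j=2}^{9} C(9,j)·!(9-j) = C(9,2)·!7 + C(9,3)·!6 + C(9,4)·!5 + C(9,5)·!4 + C(9,6)·!3 + C(9,7)·!2 + C(9,8)·!1 + C(9,9)·!0 = 36·1854 + 84·265 + 126·44 + 126·9 + 84·2 + 36·1 + 9·0 + 1·1 = 95887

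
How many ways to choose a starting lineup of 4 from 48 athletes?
C(48,4) = 48!/(4!×44!) = 194580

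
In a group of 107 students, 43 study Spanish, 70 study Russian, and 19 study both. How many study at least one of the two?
|A∪B| = |A| + |B| - |A∩B| = 43 + 70 - 19 = 94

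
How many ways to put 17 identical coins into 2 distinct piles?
C(17+2-1, 2-1) = C(18, 1) = 18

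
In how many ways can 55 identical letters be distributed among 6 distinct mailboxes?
C(55+6-1, 6-1) = C(60, 5) = 5461512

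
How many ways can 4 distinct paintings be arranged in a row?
4! = 24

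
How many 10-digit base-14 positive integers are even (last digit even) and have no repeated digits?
Last∈{0,2,4,6,8,10,12}. Last=0: 259459200. Last nonzero: 6×12×P(12,8) = 1437004800. Total = 1696464000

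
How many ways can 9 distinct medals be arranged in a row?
9! = 362880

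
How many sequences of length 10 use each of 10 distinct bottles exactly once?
10! = 3628800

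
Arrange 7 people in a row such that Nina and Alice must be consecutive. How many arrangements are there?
Treat the 2 as one block: (7-2+1)! × 2! = 720 × 2 = 1440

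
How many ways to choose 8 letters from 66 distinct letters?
C(66,8) = 66!/(8!×58!) = 5743572120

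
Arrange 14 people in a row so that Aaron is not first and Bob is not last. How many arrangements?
By inclusion-exclusion: 14! - 2×(14-1)! + (14-2)! = 87178291200 - 12454041600 + 479001600 = 75203251200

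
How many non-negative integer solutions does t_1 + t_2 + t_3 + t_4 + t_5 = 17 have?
C(17+5-1, 5-1) = C(21, 4) = 5985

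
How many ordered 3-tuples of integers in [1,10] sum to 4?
Coefficient of x^4 in (x + x² + ... + x^10)^3. By inclusion-exclusion on dice exceeding 10: Σ_j (-1)^j C(3,j)·C(4-1-10j, 2) = C(3,0)·C(3,2) = 1·3 = 3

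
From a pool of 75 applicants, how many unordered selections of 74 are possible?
C(75,74) = 75!/(74!×1!) = 75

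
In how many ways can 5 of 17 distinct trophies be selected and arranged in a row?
P(17,5) = 17!/(17-5)! = 742560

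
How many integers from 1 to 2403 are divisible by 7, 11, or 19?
⌊2403/7⌋+⌊2403/11⌋+⌊2403/19⌋ - ⌊2403/77⌋-⌊2403/133⌋-⌊2403/209⌋ + ⌊2403/1463⌋ = 343+218+126 - 31-18-11 + 1 = 628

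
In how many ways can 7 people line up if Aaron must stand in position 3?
Fix one position: (7-1)! = 720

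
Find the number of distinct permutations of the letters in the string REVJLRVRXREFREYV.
16! / (1! × 1! × 5! × 3! × 1! × 1! × 3! × 1!) = 4843238400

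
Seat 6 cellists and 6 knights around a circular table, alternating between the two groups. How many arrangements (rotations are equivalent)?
Fix one of the cellists: (6-1)! ways for the remaining cellists, × 6! ways for the knights = 120 × 720 = 86400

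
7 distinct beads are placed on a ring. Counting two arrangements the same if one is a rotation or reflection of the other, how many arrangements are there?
(7-1)!/2 = 720/2 = 360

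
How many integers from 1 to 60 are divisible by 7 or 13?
⌊60/7⌋ + ⌊60/13⌋ - ⌊60/91⌋ = 8 + 4 - 0 = 12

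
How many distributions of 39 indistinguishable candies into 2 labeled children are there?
C(39+2-1, 2-1) = C(40, 1) = 40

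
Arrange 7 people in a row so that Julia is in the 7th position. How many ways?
Fix one position: (7-1)! = 720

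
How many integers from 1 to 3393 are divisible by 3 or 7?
⌊3393/3⌋ + ⌊3393/7⌋ - ⌊3393/21⌋ = 1131 + 484 - 161 = 1454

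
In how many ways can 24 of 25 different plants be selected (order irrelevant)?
C(25,24) = 25!/(24!×1!) = 25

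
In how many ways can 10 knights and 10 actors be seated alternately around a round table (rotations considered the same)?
Fix one of the knights: (10-1)! ways for the remaining knights, × 10! ways for the actors = 362880 × 3628800 = 1316818944000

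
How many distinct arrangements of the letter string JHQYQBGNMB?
10! / (1! × 1! × 2! × 1! × 2! × 1! × 1! × 1!) = 907200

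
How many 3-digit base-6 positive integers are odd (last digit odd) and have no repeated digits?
Last∈{1,3,5}. Last=0: 0. Last nonzero: 3×4×P(4,1) = 48. Total = 48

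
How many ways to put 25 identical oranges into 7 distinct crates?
C(25+7-1, 7-1) = C(31, 6) = 736281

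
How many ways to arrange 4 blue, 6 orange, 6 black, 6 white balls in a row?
22! / (4! × 6! × 6! × 6!) = 125475189840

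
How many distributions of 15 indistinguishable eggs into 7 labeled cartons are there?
C(15+7-1, 7-1) = C(21, 6) = 54264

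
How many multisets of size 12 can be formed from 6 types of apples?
C(12+6-1, 6-1) = C(17, 5) = 6188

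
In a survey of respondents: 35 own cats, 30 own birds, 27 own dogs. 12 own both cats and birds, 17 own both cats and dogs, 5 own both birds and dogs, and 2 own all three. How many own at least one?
|A∪B∪C| = 35+30+27-12-17-5+2 = 60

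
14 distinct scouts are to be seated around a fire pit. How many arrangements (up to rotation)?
Circular: fix one position, arrange the rest. (14-1)! = 6227020800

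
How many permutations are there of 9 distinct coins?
9! = 362880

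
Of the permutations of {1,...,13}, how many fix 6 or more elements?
Exactly j fixed points: C(13,j)·!(13-j); sum over j ≥ 6 (derangement numbers via !m = (m-1)·(!(m-1) + !(m-2)): !0..!7 = 1, 0, 1, 2, 9, 44, 265, 1854). Σ_{j=6}^{13} C(13,j)·!(13-j) = C(13,6)·!7 + C(13,7)·!6 + C(13,8)·!5 + C(13,9)·!4 + C(13,10)·!3 + C(13,11)·!2 + C(13,12)·!1 + C(13,13)·!0 = 1716·1854 + 1716·265 + 1287·44 + 715·9 + 286·2 + 78·1 + 13·0 + 1·1 = 3699918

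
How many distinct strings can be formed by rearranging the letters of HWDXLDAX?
8! / (2! × 1! × 1! × 1! × 2! × 1!) = 10080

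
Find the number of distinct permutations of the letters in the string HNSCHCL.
7! / (2! × 1! × 1! × 1! × 2!) = 1260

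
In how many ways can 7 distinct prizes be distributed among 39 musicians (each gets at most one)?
P(39,7) = 39!/(39-7)! = 77519922480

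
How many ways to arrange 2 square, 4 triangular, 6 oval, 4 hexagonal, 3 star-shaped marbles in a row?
19! / (2! × 4! × 6! × 4! × 3!) = 24443218800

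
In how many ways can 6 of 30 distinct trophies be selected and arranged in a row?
P(30,6) = 30!/(30-6)! = 427518000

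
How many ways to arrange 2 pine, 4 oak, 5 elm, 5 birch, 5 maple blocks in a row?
21! / (2! × 4! × 5! × 5! × 5!) = 615969113760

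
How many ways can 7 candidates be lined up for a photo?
7! = 5040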